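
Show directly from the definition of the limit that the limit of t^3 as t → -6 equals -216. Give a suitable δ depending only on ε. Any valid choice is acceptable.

δ = min(1, ε/127)

Fix ε > 0. We seek δ > 0 with 0 < |t + 6| < δ ⇒ |t^3 + 216| < ε.
Factor: t^3 + 216 = (t + 6)(t^2 - 6t + 36), so |t^3 + 216| = |t + 6|·|t^2 - 6t + 36|.
Restrict δ ≤ 1. Then |t + 6| < 1 gives |t| < 7, so by the triangle inequality |t^2 - 6t + 36| ≤ 7^2 + 6·7 + 36 = 127.
Hence |t^3 + 216| ≤ 127|t + 6|, which is < ε once |t + 6| < ε/127.
Take δ = min(1, ε/127). If 0 < |t + 6| < δ then both bounds hold and |t^3 + 216| ≤ 127|t + 6| < 127·(ε/127) = ε.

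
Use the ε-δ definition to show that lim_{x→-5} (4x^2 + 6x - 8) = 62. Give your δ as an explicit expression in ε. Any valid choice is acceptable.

Let ε > 0 be given. We want δ > 0 such that 0 < |x + 5| < δ implies |(4x^2 + 6x - 8) − 62| < ε.
(4x^2 + 6x - 8) − 62 = 4x^2 + 6x - 70 = (x + 5)(4x - 14).
So |(4x^2 + 6x - 8) − 62| = |x + 5|·|4x - 14|.
Require δ ≤ 1. Then |x + 5| < 1 gives |x| < 6, and by the triangle inequality |4x - 14| ≤ 4·6 + 14 = 38.
Hence |(4x^2 + 6x - 8) − 62| ≤ 38|x + 5| < ε provided |x + 5| < ε/38.
Take δ = min(1, ε/38). Then 0 < |x + 5| < δ gives both |x + 5| < 1 and |x + 5| < ε/38, so |(4x^2 + 6x - 8) − 62| < ε.

δ = min(1, ε/38)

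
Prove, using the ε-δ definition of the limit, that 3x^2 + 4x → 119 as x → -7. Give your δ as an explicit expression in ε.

δ = min(1, ε/41)

Let ε > 0. We want δ > 0 such that 0 < |x + 7| < δ implies |(3x^2 + 4x) − 119| < ε.
(3x^2 + 4x) − 119 = 3x^2 + 4x - 119 = (x + 7)(3x - 17).
So |(3x^2 + 4x) − 119| = |x + 7|·|3x - 17|.
Assume first that |x + 7| < 1, so |x| < 8. Then |3x - 17| ≤ 3·8 + 17 = 41.
Hence |(3x^2 + 4x) − 119| ≤ 41|x + 7| < ε provided |x + 7| < ε/41.
Choosing δ = min(1, ε/41) ensures both conditions, hence |(3x^2 + 4x) − 119| < ε.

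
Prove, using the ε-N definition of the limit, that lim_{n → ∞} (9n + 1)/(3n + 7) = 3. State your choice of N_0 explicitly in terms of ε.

N_0 = (20/3)/ε

Let ε > 0. For n ≥ 1, |(9n + 1)/(3n + 7) − 3| = |-60|/(3(3n + 7)) = 60/(3(3n + 7)).
Since 3n + 7 ≥ 3n for n ≥ 1, this is ≤ 60/(3·3n) = (20/3)/n.
So |(9n + 1)/(3n + 7) − 3| < ε whenever n > (20/3)/ε.
Take N_0 = (20/3)/ε. If n > N_0 then |(9n + 1)/(3n + 7) − 3| ≤ (20/3)/n < ε.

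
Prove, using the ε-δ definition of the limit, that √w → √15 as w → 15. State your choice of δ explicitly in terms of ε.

δ = min(15, √15·ε)

Suppose ε > 0. We want δ > 0 such that 0 < |w − 15| < δ implies |√w − √15| < ε.
Rationalise: √w − √15 = (w − 15)/(√w + √15), so |√w − √15| = |w − 15|/(√w + √15).
Restrict δ ≤ 15 so that |w − 15| < 15 forces w > 0, and then √w + √15 > √15.
Hence |√w − √15| < |w − 15|/√15, which is < ε once |w − 15| < √15·ε.
Take δ = min(15, √15·ε). If 0 < |w − 15| < δ then w > 0 and |√w − √15| < |w − 15|/√15 < ε.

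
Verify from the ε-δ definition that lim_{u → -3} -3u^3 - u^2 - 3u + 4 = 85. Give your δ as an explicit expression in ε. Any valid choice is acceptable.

Suppose ε > 0. We want δ > 0 such that 0 < |u + 3| < δ implies |(-3u^3 - u^2 - 3u + 4) − 85| < ε.
(-3u^3 - u^2 - 3u + 4) − 85 = -3u^3 - u^2 - 3u - 81 = (u + 3)(-3u^2 + 8u - 27).
So |(-3u^3 - u^2 - 3u + 4) − 85| = |u + 3|·|-3u^2 + 8u - 27|.
Require δ ≤ 1. Then |u + 3| < 1 gives |u| < 4, and by the triangle inequality |-3u^2 + 8u - 27| ≤ 3·4^2 + 8·4 + 27 = 107.
Hence |(-3u^3 - u^2 - 3u + 4) − 85| ≤ 107|u + 3| < ε provided |u + 3| < ε/107.
Take δ = min(1, ε/107). Then 0 < |u + 3| < δ gives both |u + 3| < 1 and |u + 3| < ε/107, so |(-3u^3 - u^2 - 3u + 4) − 85| < ε.

δ = min(1, ε/107)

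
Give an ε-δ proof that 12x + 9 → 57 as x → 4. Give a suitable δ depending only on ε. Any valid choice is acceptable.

δ = ε/12

Let ε > 0 be given. We need δ > 0 so that 0 < |x − 4| < δ implies |(12x + 9) − 57| < ε.
Since (12x + 9) − 57 = 12(x − 4), we have |(12x + 9) − 57| = 12|x − 4|.
Thus it suffices that |x − 4| < ε/12.
Take δ = ε/12. If 0 < |x − 4| < δ then |(12x + 9) − 57| = 12|x − 4| < 12·(ε/12) = ε.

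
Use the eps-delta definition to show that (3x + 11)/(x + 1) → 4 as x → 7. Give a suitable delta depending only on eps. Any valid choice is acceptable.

delta = min(4, 4eps)

Fix eps > 0. We want delta > 0 with 0 < |x − 7| < delta ⇒ |(3x + 11)/(x + 1) − 4| < eps.
Combining over a common denominator, (3x + 11)/(x + 1) − 4 = [(3x + 11)·8 − 32·(x + 1)] / [8·(x + 1)] = -8(x − 7) / (8(x + 1)).
So |(3x + 11)/(x + 1) − 4| = 8|x − 7| / (8·|x + 1|).
Require delta ≤ 4, so |x + 1| ≥ |8| − |x − 7| > 8 − 4 = 4.
Hence |(3x + 11)/(x + 1) − 4| < 8|x − 7|/(8·4) = (1/4)|x − 7|, which is < eps once |x − 7| < 4eps.
Take delta = min(4, 4eps). Then 0 < |x − 7| < delta forces both bounds, so |(3x + 11)/(x + 1) − 4| < eps.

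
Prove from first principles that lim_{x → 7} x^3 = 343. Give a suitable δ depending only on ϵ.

Fix ϵ > 0. We seek δ > 0 with 0 < |x − 7| < δ ⇒ |x^3 − 343| < ϵ.
Factor: x^3 − 343 = (x − 7)(x^2 + 7x + 49), so |x^3 − 343| = |x − 7|·|x^2 + 7x + 49|.
Impose δ ≤ 1 so that |x| < 8; then |x^2 + 7x + 49| ≤ 169.
Hence |x^3 − 343| ≤ 169|x − 7|, which is < ϵ once |x − 7| < ϵ/169.
Take δ = min(1, ϵ/169). If 0 < |x − 7| < δ then both bounds hold and |x^3 − 343| ≤ 169|x − 7| < 169·(ϵ/169) = ϵ.

δ = min(1, ϵ/169)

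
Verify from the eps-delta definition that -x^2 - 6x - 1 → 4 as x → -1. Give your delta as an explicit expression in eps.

Suppose eps > 0. We want delta > 0 such that 0 < |x + 1| < delta implies |(-x^2 - 6x - 1) − 4| < eps.
(-x^2 - 6x - 1) − 4 = -x^2 - 6x - 5 = (x + 1)(-x - 5).
So |(-x^2 - 6x - 1) − 4| = |x + 1|·|-x - 5|.
Require delta ≤ 1. Then |x + 1| < 1 gives |x| < 2, and by the triangle inequality |-x - 5| ≤ 2 + 5 = 7.
Hence |(-x^2 - 6x - 1) − 4| ≤ 7|x + 1| < eps provided |x + 1| < eps/7.
Choosing delta = min(1, eps/7) ensures both conditions, hence |(-x^2 - 6x - 1) − 4| < eps.

delta = min(1, eps/7)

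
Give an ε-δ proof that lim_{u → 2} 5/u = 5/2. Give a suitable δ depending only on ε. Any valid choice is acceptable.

δ = min(1, (2/5)ε)

Fix ε > 0. We seek δ > 0 such that 0 < |u − 2| < δ implies |5/u − (5/2)| < ε.
|5/u − (5/2)| = 5·|2 − u|/(2·|u|) = 5|u − 2|/(2|u|).
Require δ ≤ 1 so that |u| > 2 − 1 = 1, hence 2|u| > 2.
Then |5/u − (5/2)| < 5|u − 2|/2, which is < ε when |u − 2| < (2/5)ε.
Take δ = min(1, (2/5)ε). Then 0 < |u − 2| < δ gives both |u − 2| < 1 and |u − 2| < (2/5)ε, so |5/u − (5/2)| < ε.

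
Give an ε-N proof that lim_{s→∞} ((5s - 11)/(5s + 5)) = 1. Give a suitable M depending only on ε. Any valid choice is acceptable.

M = (16/5)/ε

Let ε > 0. We seek M > 0 such that s > M implies |(5s - 11)/(5s + 5) − 1| < ε.
(5s - 11)/(5s + 5) − 1 = (5(5s - 11) − 5(5s + 5)) / (5(5s + 5)) = -80/(5(5s + 5)).
For s > 0 we have 5s + 5 > 5s, so |(5s - 11)/(5s + 5) − 1| = 80/(5(5s + 5)) < 80/(5·5s) = (16/5)/s.
Thus |(5s - 11)/(5s + 5) − 1| < ε whenever s > (16/5)/ε.
Take M = (16/5)/ε. If s > M then |(5s - 11)/(5s + 5) − 1| < (16/5)/s < ε.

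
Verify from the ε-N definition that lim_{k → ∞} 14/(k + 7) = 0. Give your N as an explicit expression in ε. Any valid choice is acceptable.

N = 14/ε

Fix ε > 0. For k ≥ 1, |14/(k + 7) − 0| = 14/(k + 7) ≤ 14/k.
We need 14/k < ε, i.e. k > 14/ε.
Take N = 14/ε. If k > N then |14/(k + 7)| ≤ 14/k < ε.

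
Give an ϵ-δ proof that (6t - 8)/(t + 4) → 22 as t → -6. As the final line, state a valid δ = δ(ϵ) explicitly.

Let ϵ > 0 be given. We want δ > 0 with 0 < |t + 6| < δ ⇒ |(6t - 8)/(t + 4) − 22| < ϵ.
Combining over a common denominator, (6t - 8)/(t + 4) − 22 = [(6t - 8)·(-2) − (-44)·(t + 4)] / [(-2)·(t + 4)] = 32(t + 6) / ((-2)(t + 4)).
So |(6t - 8)/(t + 4) − 22| = 32|t + 6| / (2·|t + 4|).
Require δ ≤ 1, so |t + 4| ≥ |-2| − |t + 6| > 2 − 1 = 1.
Hence |(6t - 8)/(t + 4) − 22| < 32|t + 6|/(2·1) = 16|t + 6|, which is < ϵ once |t + 6| < (1/16)ϵ.
Take δ = min(1, (1/16)ϵ). Then 0 < |t + 6| < δ forces both bounds, so |(6t - 8)/(t + 4) − 22| < ϵ.

δ = min(1, (1/16)ϵ)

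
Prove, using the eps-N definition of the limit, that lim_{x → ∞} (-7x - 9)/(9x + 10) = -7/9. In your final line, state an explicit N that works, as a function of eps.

N = (11/81)/eps

Suppose eps > 0. We seek N > 0 such that x > N implies |(-7x - 9)/(9x + 10) + 7/9| < eps.
(-7x - 9)/(9x + 10) + 7/9 = (9(-7x - 9) − (-7)(9x + 10)) / (9(9x + 10)) = -11/(9(9x + 10)).
For x > 0 we have 9x + 10 > 9x, so |(-7x - 9)/(9x + 10) + 7/9| = 11/(9(9x + 10)) < 11/(9·9x) = (11/81)/x.
Thus |(-7x - 9)/(9x + 10) + 7/9| < eps whenever x > (11/81)/eps.
Take N = (11/81)/eps. If x > N then |(-7x - 9)/(9x + 10) + 7/9| < (11/81)/x < eps.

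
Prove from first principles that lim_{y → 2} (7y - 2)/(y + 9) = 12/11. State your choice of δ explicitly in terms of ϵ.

δ = min(11/2, (121/130)ϵ)

Fix ϵ > 0. We want δ > 0 with 0 < |y − 2| < δ ⇒ |(7y - 2)/(y + 9) − (12/11)| < ϵ.
Combining over a common denominator, (7y - 2)/(y + 9) − (12/11) = [(7y - 2)·11 − 12·(y + 9)] / [11·(y + 9)] = 65(y − 2) / (11(y + 9)).
So |(7y - 2)/(y + 9) − (12/11)| = 65|y − 2| / (11·|y + 9|).
Require δ ≤ 11/2, so |y + 9| ≥ |11| − |y − 2| > 11 − 11/2 = 11/2.
Hence |(7y - 2)/(y + 9) − (12/11)| < 65|y − 2|/(11·(11/2)) = (130/121)|y − 2|, which is < ϵ once |y − 2| < (121/130)ϵ.
Take δ = min(11/2, (121/130)ϵ). Then 0 < |y − 2| < δ forces both bounds, so |(7y - 2)/(y + 9) − (12/11)| < ϵ.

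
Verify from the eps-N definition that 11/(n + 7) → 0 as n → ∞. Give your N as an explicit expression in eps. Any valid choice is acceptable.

N = 11/eps

Let eps > 0 be given. For n ≥ 1, |11/(n + 7) − 0| = 11/(n + 7) ≤ 11/n.
We need 11/n < eps, i.e. n > 11/eps.
Take N = 11/eps. If n > N then |11/(n + 7)| ≤ 11/n < eps.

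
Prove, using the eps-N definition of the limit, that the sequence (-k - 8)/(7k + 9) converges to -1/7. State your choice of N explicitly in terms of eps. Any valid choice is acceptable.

Let eps > 0 be given. For k ≥ 1, |(-k - 8)/(7k + 9) + 1/7| = |-47|/(7(7k + 9)) = 47/(7(7k + 9)).
Since 7k + 9 ≥ 7k for k ≥ 1, this is ≤ 47/(7·7k) = (47/49)/k.
So |(-k - 8)/(7k + 9) + 1/7| < eps whenever k > (47/49)/eps.
Take N = (47/49)/eps. If k > N then |(-k - 8)/(7k + 9) + 1/7| ≤ (47/49)/k < eps.

N = (47/49)/eps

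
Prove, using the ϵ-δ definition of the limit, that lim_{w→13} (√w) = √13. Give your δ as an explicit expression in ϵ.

δ = min(13, √13·ϵ)

Let ϵ > 0. We want δ > 0 such that 0 < |w − 13| < δ implies |√w − √13| < ϵ.
Multiplying by the conjugate, |√w − √13| = |w − 13|/(√w + √13).
Restrict δ ≤ 13 so that |w − 13| < 13 forces w > 0, and then √w + √13 > √13.
Hence |√w − √13| < |w − 13|/√13, which is < ϵ once |w − 13| < √13·ϵ.
Take δ = min(13, √13·ϵ). If 0 < |w − 13| < δ then w > 0 and |√w − √13| < |w − 13|/√13 < ϵ.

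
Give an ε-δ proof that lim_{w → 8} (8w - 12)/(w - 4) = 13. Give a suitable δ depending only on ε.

δ = min(2, (2/5)ε)

Let ε > 0 be given. We want δ > 0 with 0 < |w − 8| < δ ⇒ |(8w - 12)/(w - 4) − 13| < ε.
Combining over a common denominator, (8w - 12)/(w - 4) − 13 = [(8w - 12)·4 − 52·(w - 4)] / [4·(w - 4)] = -20(w − 8) / (4(w - 4)).
So |(8w - 12)/(w - 4) − 13| = 20|w − 8| / (4·|w − 4|).
Restrict δ ≤ 2. Then |w − 8| < 2 gives |w − 4| = |(w − 8) + 4| ≥ 4 − 2 = 2.
Hence |(8w - 12)/(w - 4) − 13| < 20|w − 8|/(4·2) = (5/2)|w − 8|, which is < ε once |w − 8| < (2/5)ε.
Take δ = min(2, (2/5)ε). Then 0 < |w − 8| < δ forces both bounds, so |(8w - 12)/(w - 4) − 13| < ε.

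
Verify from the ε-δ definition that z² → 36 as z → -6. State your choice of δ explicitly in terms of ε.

δ = min(1, ε/13)

Fix ε > 0. We seek δ > 0 with 0 < |z + 6| < δ ⇒ |z² − 36| < ε.
Factor: z² − 36 = (z + 6)(z - 6), so |z² − 36| = |z + 6|·|z - 6|.
Impose δ ≤ 1 so that |z| < 7; then |z - 6| ≤ 13.
Hence |z² − 36| ≤ 13|z + 6|, which is < ε once |z + 6| < ε/13.
Take δ = min(1, ε/13). If 0 < |z + 6| < δ then both bounds hold and |z² − 36| ≤ 13|z + 6| < 13·(ε/13) = ε.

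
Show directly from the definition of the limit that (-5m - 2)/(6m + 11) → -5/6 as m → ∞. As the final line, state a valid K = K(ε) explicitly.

Let ε > 0. For m ≥ 1, |(-5m - 2)/(6m + 11) + 5/6| = |43|/(6(6m + 11)) = 43/(6(6m + 11)).
Since 6m + 11 ≥ 6m for m ≥ 1, this is ≤ 43/(6·6m) = (43/36)/m.
So |(-5m - 2)/(6m + 11) + 5/6| < ε whenever m > (43/36)/ε.
Take K = (43/36)/ε. If m > K then |(-5m - 2)/(6m + 11) + 5/6| ≤ (43/36)/m < ε.

K = (43/36)/ε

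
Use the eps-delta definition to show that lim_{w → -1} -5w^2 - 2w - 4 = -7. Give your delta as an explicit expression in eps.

Let eps > 0. We want delta > 0 such that 0 < |w + 1| < delta implies |(-5w^2 - 2w - 4) + 7| < eps.
(-5w^2 - 2w - 4) + 7 = -5w^2 - 2w + 3 = (w + 1)(-5w + 3).
So |(-5w^2 - 2w - 4) + 7| = |w + 1|·|-5w + 3|.
Assume first that |w + 1| < 2, so |w| < 3. Then |-5w + 3| ≤ 5·3 + 3 = 18.
Hence |(-5w^2 - 2w - 4) + 7| ≤ 18|w + 1| < eps provided |w + 1| < eps/18.
Take delta = min(2, eps/18). Then 0 < |w + 1| < delta gives both |w + 1| < 2 and |w + 1| < eps/18, so |(-5w^2 - 2w - 4) + 7| < eps.

delta = min(2, eps/18)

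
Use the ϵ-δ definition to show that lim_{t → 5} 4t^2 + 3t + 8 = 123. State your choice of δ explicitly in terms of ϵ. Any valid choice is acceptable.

δ = min(1, ϵ/47)

Suppose ϵ > 0. We want δ > 0 such that 0 < |t − 5| < δ implies |(4t^2 + 3t + 8) − 123| < ϵ.
(4t^2 + 3t + 8) − 123 = 4t^2 + 3t - 115 = (t − 5)(4t + 23).
So |(4t^2 + 3t + 8) − 123| = |t − 5|·|4t + 23|.
Require δ ≤ 1. Then |t − 5| < 1 gives |t| < 6, and by the triangle inequality |4t + 23| ≤ 4·6 + 23 = 47.
Hence |(4t^2 + 3t + 8) − 123| ≤ 47|t − 5| < ϵ provided |t − 5| < ϵ/47.
Take δ = min(1, ϵ/47). Then 0 < |t − 5| < δ gives both |t − 5| < 1 and |t − 5| < ϵ/47, so |(4t^2 + 3t + 8) − 123| < ϵ.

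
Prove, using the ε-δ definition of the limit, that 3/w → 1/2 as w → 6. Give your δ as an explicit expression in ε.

δ = min(3, 6ε)

Let ε > 0 be given. We seek δ > 0 such that 0 < |w − 6| < δ implies |3/w − (1/2)| < ε.
|3/w − (1/2)| = 3·|6 − w|/(6·|w|) = 3|w − 6|/(6|w|).
Require δ ≤ 3 so that |w| > 6 − 3 = 3, hence 6|w| > 18.
Then |3/w − (1/2)| < 3|w − 6|/18, which is < ε when |w − 6| < 6ε.
Take δ = min(3, 6ε). Then 0 < |w − 6| < δ gives both |w − 6| < 3 and |w − 6| < 6ε, so |3/w − (1/2)| < ε.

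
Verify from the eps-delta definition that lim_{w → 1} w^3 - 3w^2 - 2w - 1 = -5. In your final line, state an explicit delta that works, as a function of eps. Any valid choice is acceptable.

Let eps > 0 be given. We want delta > 0 such that 0 < |w − 1| < delta implies |(w^3 - 3w^2 - 2w - 1) + 5| < eps.
(w^3 - 3w^2 - 2w - 1) + 5 = w^3 - 3w^2 - 2w + 4 = (w − 1)(w^2 - 2w - 4).
So |(w^3 - 3w^2 - 2w - 1) + 5| = |w − 1|·|w^2 - 2w - 4|.
Assume first that |w − 1| < 2, so |w| < 3. Then |w^2 - 2w - 4| ≤ 3^2 + 2·3 + 4 = 19.
Hence |(w^3 - 3w^2 - 2w - 1) + 5| ≤ 19|w − 1| < eps provided |w − 1| < eps/19.
Take delta = min(2, eps/19). Then 0 < |w − 1| < delta gives both |w − 1| < 2 and |w − 1| < eps/19, so |(w^3 - 3w^2 - 2w - 1) + 5| < eps.

delta = min(2, eps/19)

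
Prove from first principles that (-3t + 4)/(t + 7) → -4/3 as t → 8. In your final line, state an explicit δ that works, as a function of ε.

Let ε > 0 be given. We want δ > 0 with 0 < |t − 8| < δ ⇒ |(-3t + 4)/(t + 7) + 4/3| < ε.
Combining over a common denominator, (-3t + 4)/(t + 7) + 4/3 = [(-3t + 4)·15 − (-20)·(t + 7)] / [15·(t + 7)] = -25(t − 8) / (15(t + 7)).
So |(-3t + 4)/(t + 7) + 4/3| = 25|t − 8| / (15·|t + 7|).
Require δ ≤ 15/2, so |t + 7| ≥ |15| − |t − 8| > 15 − 15/2 = 15/2.
Hence |(-3t + 4)/(t + 7) + 4/3| < 25|t − 8|/(15·(15/2)) = (2/9)|t − 8|, which is < ε once |t − 8| < (9/2)ε.
Take δ = min(15/2, (9/2)ε). Then 0 < |t − 8| < δ forces both bounds, so |(-3t + 4)/(t + 7) + 4/3| < ε.

δ = min(15/2, (9/2)ε)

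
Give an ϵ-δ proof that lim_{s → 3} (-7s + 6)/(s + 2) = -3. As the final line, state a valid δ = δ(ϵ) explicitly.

Fix ϵ > 0. We want δ > 0 with 0 < |s − 3| < δ ⇒ |(-7s + 6)/(s + 2) + 3| < ϵ.
Combining over a common denominator, (-7s + 6)/(s + 2) + 3 = [(-7s + 6)·5 − (-15)·(s + 2)] / [5·(s + 2)] = -20(s − 3) / (5(s + 2)).
So |(-7s + 6)/(s + 2) + 3| = 20|s − 3| / (5·|s + 2|).
Restrict δ ≤ 5/2. Then |s − 3| < 5/2 gives |s + 2| = |(s − 3) + 5| ≥ 5 − 5/2 = 5/2.
Hence |(-7s + 6)/(s + 2) + 3| < 20|s − 3|/(5·(5/2)) = (8/5)|s − 3|, which is < ϵ once |s − 3| < (5/8)ϵ.
Take δ = min(5/2, (5/8)ϵ). Then 0 < |s − 3| < δ forces both bounds, so |(-7s + 6)/(s + 2) + 3| < ϵ.

δ = min(5/2, (5/8)ϵ)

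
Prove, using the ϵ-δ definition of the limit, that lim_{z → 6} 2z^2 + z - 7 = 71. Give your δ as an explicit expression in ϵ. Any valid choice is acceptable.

δ = min(1, ϵ/27)

Let ϵ > 0. We want δ > 0 such that 0 < |z − 6| < δ implies |(2z^2 + z - 7) − 71| < ϵ.
(2z^2 + z - 7) − 71 = 2z^2 + z - 78 = (z − 6)(2z + 13).
So |(2z^2 + z - 7) − 71| = |z − 6|·|2z + 13|.
Assume first that |z − 6| < 1, so |z| < 7. Then |2z + 13| ≤ 2·7 + 13 = 27.
Hence |(2z^2 + z - 7) − 71| ≤ 27|z − 6| < ϵ provided |z − 6| < ϵ/27.
Choosing δ = min(1, ϵ/27) ensures both conditions, hence |(2z^2 + z - 7) − 71| < ϵ.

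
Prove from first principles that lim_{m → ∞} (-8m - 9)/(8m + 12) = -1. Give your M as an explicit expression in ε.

Let ε > 0 be given. For m ≥ 1, |(-8m - 9)/(8m + 12) + 1| = |24|/(8(8m + 12)) = 24/(8(8m + 12)).
Since 8m + 12 ≥ 8m for m ≥ 1, this is ≤ 24/(8·8m) = (3/8)/m.
So |(-8m - 9)/(8m + 12) + 1| < ε whenever m > (3/8)/ε.
Take M = (3/8)/ε. If m > M then |(-8m - 9)/(8m + 12) + 1| ≤ (3/8)/m < ε.

M = (3/8)/ε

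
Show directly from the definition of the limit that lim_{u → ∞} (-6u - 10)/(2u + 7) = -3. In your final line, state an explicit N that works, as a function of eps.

N = (11/2)/eps

Fix eps > 0. We seek N > 0 such that u > N implies |(-6u - 10)/(2u + 7) + 3| < eps.
(-6u - 10)/(2u + 7) + 3 = (2(-6u - 10) − (-6)(2u + 7)) / (2(2u + 7)) = 22/(2(2u + 7)).
For u > 0 we have 2u + 7 > 2u, so |(-6u - 10)/(2u + 7) + 3| = 22/(2(2u + 7)) < 22/(2·2u) = (11/2)/u.
Thus |(-6u - 10)/(2u + 7) + 3| < eps whenever u > (11/2)/eps.
Take N = (11/2)/eps. If u > N then |(-6u - 10)/(2u + 7) + 3| < (11/2)/u < eps.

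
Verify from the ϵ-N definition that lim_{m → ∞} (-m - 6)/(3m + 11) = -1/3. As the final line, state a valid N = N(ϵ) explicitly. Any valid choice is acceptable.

Fix ϵ > 0. For m ≥ 1, |(-m - 6)/(3m + 11) + 1/3| = |-7|/(3(3m + 11)) = 7/(3(3m + 11)).
Since 3m + 11 ≥ 3m for m ≥ 1, this is ≤ 7/(3·3m) = (7/9)/m.
So |(-m - 6)/(3m + 11) + 1/3| < ϵ whenever m > (7/9)/ϵ.
Take N = (7/9)/ϵ. If m > N then |(-m - 6)/(3m + 11) + 1/3| ≤ (7/9)/m < ϵ.

N = (7/9)/ϵ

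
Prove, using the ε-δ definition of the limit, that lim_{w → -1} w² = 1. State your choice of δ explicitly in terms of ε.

δ = min(1, ε/3)

Fix ε > 0. We seek δ > 0 with 0 < |w + 1| < δ ⇒ |w² − 1| < ε.
Factor: w² − 1 = (w + 1)(w - 1), so |w² − 1| = |w + 1|·|w - 1|.
Impose δ ≤ 1 so that |w| < 2; then |w - 1| ≤ 3.
Hence |w² − 1| ≤ 3|w + 1|, which is < ε once |w + 1| < ε/3.
Take δ = min(1, ε/3). If 0 < |w + 1| < δ then both bounds hold and |w² − 1| ≤ 3|w + 1| < 3·(ε/3) = ε.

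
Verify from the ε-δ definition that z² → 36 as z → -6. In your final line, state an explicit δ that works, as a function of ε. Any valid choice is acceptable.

Let ε > 0 be given. We seek δ > 0 with 0 < |z + 6| < δ ⇒ |z² − 36| < ε.
Factor: z² − 36 = (z + 6)(z - 6), so |z² − 36| = |z + 6|·|z - 6|.
Restrict δ ≤ 2. Then |z + 6| < 2 gives |z| < 8, so by the triangle inequality |z - 6| ≤ 8 + 6 = 14.
Hence |z² − 36| ≤ 14|z + 6|, which is < ε once |z + 6| < ε/14.
Take δ = min(2, ε/14). If 0 < |z + 6| < δ then both bounds hold and |z² − 36| ≤ 14|z + 6| < 14·(ε/14) = ε.

δ = min(2, ε/14)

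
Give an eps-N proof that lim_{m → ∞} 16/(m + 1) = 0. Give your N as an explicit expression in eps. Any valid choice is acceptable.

N = 16/eps

Suppose eps > 0. For m ≥ 1, |16/(m + 1) − 0| = 16/(m + 1) ≤ 16/m.
We need 16/m < eps, i.e. m > 16/eps.
Take N = 16/eps. If m > N then |16/(m + 1)| ≤ 16/m < eps.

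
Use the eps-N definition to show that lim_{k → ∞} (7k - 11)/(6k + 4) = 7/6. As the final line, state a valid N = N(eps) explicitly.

Let eps > 0 be given. For k ≥ 1, |(7k - 11)/(6k + 4) − (7/6)| = |-94|/(6(6k + 4)) = 94/(6(6k + 4)).
Since 6k + 4 ≥ 6k for k ≥ 1, this is ≤ 94/(6·6k) = (47/18)/k.
So |(7k - 11)/(6k + 4) − (7/6)| < eps whenever k > (47/18)/eps.
Take N = (47/18)/eps. If k > N then |(7k - 11)/(6k + 4) − (7/6)| ≤ (47/18)/k < eps.

N = (47/18)/eps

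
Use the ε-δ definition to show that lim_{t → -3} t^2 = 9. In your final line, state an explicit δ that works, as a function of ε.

δ = min(2, ε/8)

Suppose ε > 0. We seek δ > 0 with 0 < |t + 3| < δ ⇒ |t^2 − 9| < ε.
Factor: t^2 − 9 = (t + 3)(t - 3), so |t^2 − 9| = |t + 3|·|t - 3|.
Restrict δ ≤ 2. Then |t + 3| < 2 gives |t| < 5, so by the triangle inequality |t - 3| ≤ 5 + 3 = 8.
Hence |t^2 − 9| ≤ 8|t + 3|, which is < ε once |t + 3| < ε/8.
Take δ = min(2, ε/8). If 0 < |t + 3| < δ then both bounds hold and |t^2 − 9| ≤ 8|t + 3| < 8·(ε/8) = ε.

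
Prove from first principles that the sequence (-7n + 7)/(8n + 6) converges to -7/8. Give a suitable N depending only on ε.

Let ε > 0 be given. For n ≥ 1, |(-7n + 7)/(8n + 6) + 7/8| = |98|/(8(8n + 6)) = 98/(8(8n + 6)).
Since 8n + 6 ≥ 8n for n ≥ 1, this is ≤ 98/(8·8n) = (49/32)/n.
So |(-7n + 7)/(8n + 6) + 7/8| < ε whenever n > (49/32)/ε.
Take N = (49/32)/ε. If n > N then |(-7n + 7)/(8n + 6) + 7/8| ≤ (49/32)/n < ε.

N = (49/32)/ε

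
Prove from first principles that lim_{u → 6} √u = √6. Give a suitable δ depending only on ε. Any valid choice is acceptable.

Let ε > 0. We want δ > 0 such that 0 < |u − 6| < δ implies |√u − √6| < ε.
Multiplying by the conjugate, |√u − √6| = |u − 6|/(√u + √6).
Restrict δ ≤ 6 so that |u − 6| < 6 forces u > 0, and then √u + √6 > √6.
Hence |√u − √6| < |u − 6|/√6, which is < ε once |u − 6| < √6·ε.
Take δ = min(6, √6·ε). If 0 < |u − 6| < δ then u > 0 and |√u − √6| < |u − 6|/√6 < ε.

δ = min(6, √6·ε)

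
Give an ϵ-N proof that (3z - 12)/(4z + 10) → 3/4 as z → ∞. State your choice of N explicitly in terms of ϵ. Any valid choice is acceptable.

N = (39/8)/ϵ

Fix ϵ > 0. We seek N > 0 such that z > N implies |(3z - 12)/(4z + 10) − (3/4)| < ϵ.
(3z - 12)/(4z + 10) − (3/4) = (4(3z - 12) − 3(4z + 10)) / (4(4z + 10)) = -78/(4(4z + 10)).
For z > 0 we have 4z + 10 > 4z, so |(3z - 12)/(4z + 10) − (3/4)| = 78/(4(4z + 10)) < 78/(4·4z) = (39/8)/z.
Thus |(3z - 12)/(4z + 10) − (3/4)| < ϵ whenever z > (39/8)/ϵ.
Take N = (39/8)/ϵ. If z > N then |(3z - 12)/(4z + 10) − (3/4)| < (39/8)/z < ϵ.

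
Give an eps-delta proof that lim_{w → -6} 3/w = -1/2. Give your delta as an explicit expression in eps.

delta = min(3, 6eps)

Fix eps > 0. We seek delta > 0 such that 0 < |w + 6| < delta implies |3/w + 1/2| < eps.
|3/w + 1/2| = 3·|-6 − w|/(6·|w|) = 3|w + 6|/(6|w|).
Restrict delta ≤ 3. Then |w + 6| < 3 gives |w| > 3, so 6|w| > 18.
Then |3/w + 1/2| < 3|w + 6|/18, which is < eps when |w + 6| < 6eps.
Take delta = min(3, 6eps). Then 0 < |w + 6| < delta gives both |w + 6| < 3 and |w + 6| < 6eps, so |3/w + 1/2| < eps.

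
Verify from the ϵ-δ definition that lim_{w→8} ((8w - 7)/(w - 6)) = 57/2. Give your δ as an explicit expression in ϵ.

Fix ϵ > 0. We want δ > 0 with 0 < |w − 8| < δ ⇒ |(8w - 7)/(w - 6) − (57/2)| < ϵ.
Combining over a common denominator, (8w - 7)/(w - 6) − (57/2) = [(8w - 7)·2 − 57·(w - 6)] / [2·(w - 6)] = -41(w − 8) / (2(w - 6)).
So |(8w - 7)/(w - 6) − (57/2)| = 41|w − 8| / (2·|w − 6|).
Require δ ≤ 1, so |w − 6| ≥ |2| − |w − 8| > 2 − 1 = 1.
Hence |(8w - 7)/(w - 6) − (57/2)| < 41|w − 8|/(2·1) = (41/2)|w − 8|, which is < ϵ once |w − 8| < (2/41)ϵ.
Take δ = min(1, (2/41)ϵ). Then 0 < |w − 8| < δ forces both bounds, so |(8w - 7)/(w - 6) − (57/2)| < ϵ.

δ = min(1, (2/41)ϵ)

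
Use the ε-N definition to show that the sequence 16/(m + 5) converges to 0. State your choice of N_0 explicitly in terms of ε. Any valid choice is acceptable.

Let ε > 0. For m ≥ 1, |16/(m + 5) − 0| = 16/(m + 5) ≤ 16/m.
We need 16/m < ε, i.e. m > 16/ε.
Take N_0 = 16/ε. If m > N_0 then |16/(m + 5)| ≤ 16/m < ε.

N_0 = 16/ε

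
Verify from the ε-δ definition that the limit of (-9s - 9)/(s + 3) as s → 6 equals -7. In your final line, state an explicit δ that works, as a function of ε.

Suppose ε > 0. We want δ > 0 with 0 < |s − 6| < δ ⇒ |(-9s - 9)/(s + 3) + 7| < ε.
Combining over a common denominator, (-9s - 9)/(s + 3) + 7 = [(-9s - 9)·9 − (-63)·(s + 3)] / [9·(s + 3)] = -18(s − 6) / (9(s + 3)).
So |(-9s - 9)/(s + 3) + 7| = 18|s − 6| / (9·|s + 3|).
Require δ ≤ 9/2, so |s + 3| ≥ |9| − |s − 6| > 9 − 9/2 = 9/2.
Hence |(-9s - 9)/(s + 3) + 7| < 18|s − 6|/(9·(9/2)) = (4/9)|s − 6|, which is < ε once |s − 6| < (9/4)ε.
Take δ = min(9/2, (9/4)ε). Then 0 < |s − 6| < δ forces both bounds, so |(-9s - 9)/(s + 3) + 7| < ε.

δ = min(9/2, (9/4)ε)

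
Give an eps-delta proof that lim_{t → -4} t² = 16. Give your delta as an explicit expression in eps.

delta = min(1, eps/9)

Fix eps > 0. We seek delta > 0 with 0 < |t + 4| < delta ⇒ |t² − 16| < eps.
Factor: t² − 16 = (t + 4)(t - 4), so |t² − 16| = |t + 4|·|t - 4|.
Restrict delta ≤ 1. Then |t + 4| < 1 gives |t| < 5, so by the triangle inequality |t - 4| ≤ 5 + 4 = 9.
Hence |t² − 16| ≤ 9|t + 4|, which is < eps once |t + 4| < eps/9.
Take delta = min(1, eps/9). If 0 < |t + 4| < delta then both bounds hold and |t² − 16| ≤ 9|t + 4| < 9·(eps/9) = eps.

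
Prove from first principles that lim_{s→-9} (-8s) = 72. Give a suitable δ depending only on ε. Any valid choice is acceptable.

Let ε > 0. We need δ > 0 so that 0 < |s + 9| < δ implies |(-8s) − 72| < ε.
Since (-8s) − 72 = -8(s + 9), we have |(-8s) − 72| = 8|s + 9|.
Thus it suffices that |s + 9| < ε/8.
Take δ = ε/8. If 0 < |s + 9| < δ then |(-8s) − 72| = 8|s + 9| < 8·(ε/8) = ε.

δ = ε/8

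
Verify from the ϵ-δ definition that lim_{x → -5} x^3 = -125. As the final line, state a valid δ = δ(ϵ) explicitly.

δ = min(1, ϵ/91)

Fix ϵ > 0. We seek δ > 0 with 0 < |x + 5| < δ ⇒ |x^3 + 125| < ϵ.
Factor: x^3 + 125 = (x + 5)(x^2 - 5x + 25), so |x^3 + 125| = |x + 5|·|x^2 - 5x + 25|.
Restrict δ ≤ 1. Then |x + 5| < 1 gives |x| < 6, so by the triangle inequality |x^2 - 5x + 25| ≤ 6^2 + 5·6 + 25 = 91.
Hence |x^3 + 125| ≤ 91|x + 5|, which is < ϵ once |x + 5| < ϵ/91.
Take δ = min(1, ϵ/91). If 0 < |x + 5| < δ then both bounds hold and |x^3 + 125| ≤ 91|x + 5| < 91·(ϵ/91) = ϵ.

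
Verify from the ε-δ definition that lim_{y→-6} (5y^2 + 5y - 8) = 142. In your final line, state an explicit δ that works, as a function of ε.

δ = min(1, ε/60)

Let ε > 0. We want δ > 0 such that 0 < |y + 6| < δ implies |(5y^2 + 5y - 8) − 142| < ε.
(5y^2 + 5y - 8) − 142 = 5y^2 + 5y - 150 = (y + 6)(5y - 25).
So |(5y^2 + 5y - 8) − 142| = |y + 6|·|5y - 25|.
Assume first that |y + 6| < 1, so |y| < 7. Then |5y - 25| ≤ 5·7 + 25 = 60.
Hence |(5y^2 + 5y - 8) − 142| ≤ 60|y + 6| < ε provided |y + 6| < ε/60.
Choosing δ = min(1, ε/60) ensures both conditions, hence |(5y^2 + 5y - 8) − 142| < ε.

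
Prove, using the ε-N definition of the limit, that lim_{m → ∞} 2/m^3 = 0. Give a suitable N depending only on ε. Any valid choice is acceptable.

N = (2/ε)^{1/3}

Suppose ε > 0. For m ≥ 1, |2/m^3 − 0| = 2/m^3.
2/m^3 < ε ⇔ m^3 > 2/ε ⇔ m > (2/ε)^{1/3}.
Take N = (2/ε)^{1/3}. Then m > N implies 2/m^3 < ε.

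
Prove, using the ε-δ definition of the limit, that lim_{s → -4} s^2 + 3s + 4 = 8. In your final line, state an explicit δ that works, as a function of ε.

Let ε > 0. We want δ > 0 such that 0 < |s + 4| < δ implies |(s^2 + 3s + 4) − 8| < ε.
(s^2 + 3s + 4) − 8 = s^2 + 3s - 4 = (s + 4)(s - 1).
So |(s^2 + 3s + 4) − 8| = |s + 4|·|s - 1|.
Assume first that |s + 4| < 2, so |s| < 6. Then |s - 1| ≤ 6 + 1 = 7.
Hence |(s^2 + 3s + 4) − 8| ≤ 7|s + 4| < ε provided |s + 4| < ε/7.
Choosing δ = min(2, ε/7) ensures both conditions, hence |(s^2 + 3s + 4) − 8| < ε.

δ = min(2, ε/7)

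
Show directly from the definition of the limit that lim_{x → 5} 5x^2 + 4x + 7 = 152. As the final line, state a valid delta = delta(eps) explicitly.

delta = min(1, eps/59)

Let eps > 0. We want delta > 0 such that 0 < |x − 5| < delta implies |(5x^2 + 4x + 7) − 152| < eps.
(5x^2 + 4x + 7) − 152 = 5x^2 + 4x - 145 = (x − 5)(5x + 29).
So |(5x^2 + 4x + 7) − 152| = |x − 5|·|5x + 29|.
Require delta ≤ 1. Then |x − 5| < 1 gives |x| < 6, and by the triangle inequality |5x + 29| ≤ 5·6 + 29 = 59.
Hence |(5x^2 + 4x + 7) − 152| ≤ 59|x − 5| < eps provided |x − 5| < eps/59.
Choosing delta = min(1, eps/59) ensures both conditions, hence |(5x^2 + 4x + 7) − 152| < eps.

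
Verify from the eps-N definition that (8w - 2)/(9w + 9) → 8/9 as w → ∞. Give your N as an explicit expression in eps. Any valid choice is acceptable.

N = (10/9)/eps

Suppose eps > 0. We seek N > 0 such that w > N implies |(8w - 2)/(9w + 9) − (8/9)| < eps.
(8w - 2)/(9w + 9) − (8/9) = (9(8w - 2) − 8(9w + 9)) / (9(9w + 9)) = -90/(9(9w + 9)).
For w > 0 we have 9w + 9 > 9w, so |(8w - 2)/(9w + 9) − (8/9)| = 90/(9(9w + 9)) < 90/(9·9w) = (10/9)/w.
Thus |(8w - 2)/(9w + 9) − (8/9)| < eps whenever w > (10/9)/eps.
Take N = (10/9)/eps. If w > N then |(8w - 2)/(9w + 9) − (8/9)| < (10/9)/w < eps.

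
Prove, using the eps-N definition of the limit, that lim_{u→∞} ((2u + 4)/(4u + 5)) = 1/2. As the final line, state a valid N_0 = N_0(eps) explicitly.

Let eps > 0. We seek N_0 > 0 such that u > N_0 implies |(2u + 4)/(4u + 5) − (1/2)| < eps.
(2u + 4)/(4u + 5) − (1/2) = (4(2u + 4) − 2(4u + 5)) / (4(4u + 5)) = 6/(4(4u + 5)).
For u > 0 we have 4u + 5 > 4u, so |(2u + 4)/(4u + 5) − (1/2)| = 6/(4(4u + 5)) < 6/(4·4u) = (3/8)/u.
Thus |(2u + 4)/(4u + 5) − (1/2)| < eps whenever u > (3/8)/eps.
Take N_0 = (3/8)/eps. If u > N_0 then |(2u + 4)/(4u + 5) − (1/2)| < (3/8)/u < eps.

N_0 = (3/8)/eps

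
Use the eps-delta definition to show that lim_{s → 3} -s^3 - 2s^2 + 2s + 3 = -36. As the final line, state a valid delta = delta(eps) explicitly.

delta = min(1, eps/49)

Suppose eps > 0. We want delta > 0 such that 0 < |s − 3| < delta implies |(-s^3 - 2s^2 + 2s + 3) + 36| < eps.
(-s^3 - 2s^2 + 2s + 3) + 36 = -s^3 - 2s^2 + 2s + 39 = (s − 3)(-s^2 - 5s - 13).
So |(-s^3 - 2s^2 + 2s + 3) + 36| = |s − 3|·|-s^2 - 5s - 13|.
Require delta ≤ 1. Then |s − 3| < 1 gives |s| < 4, and by the triangle inequality |-s^2 - 5s - 13| ≤ 4^2 + 5·4 + 13 = 49.
Hence |(-s^3 - 2s^2 + 2s + 3) + 36| ≤ 49|s − 3| < eps provided |s − 3| < eps/49.
Take delta = min(1, eps/49). Then 0 < |s − 3| < delta gives both |s − 3| < 1 and |s − 3| < eps/49, so |(-s^3 - 2s^2 + 2s + 3) + 36| < eps.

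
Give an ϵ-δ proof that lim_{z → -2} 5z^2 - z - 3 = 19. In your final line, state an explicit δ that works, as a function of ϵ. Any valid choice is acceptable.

δ = min(1, ϵ/26)

Let ϵ > 0 be given. We want δ > 0 such that 0 < |z + 2| < δ implies |(5z^2 - z - 3) − 19| < ϵ.
(5z^2 - z - 3) − 19 = 5z^2 - z - 22 = (z + 2)(5z - 11).
So |(5z^2 - z - 3) − 19| = |z + 2|·|5z - 11|.
Assume first that |z + 2| < 1, so |z| < 3. Then |5z - 11| ≤ 5·3 + 11 = 26.
Hence |(5z^2 - z - 3) − 19| ≤ 26|z + 2| < ϵ provided |z + 2| < ϵ/26.
Take δ = min(1, ϵ/26). Then 0 < |z + 2| < δ gives both |z + 2| < 1 and |z + 2| < ϵ/26, so |(5z^2 - z - 3) − 19| < ϵ.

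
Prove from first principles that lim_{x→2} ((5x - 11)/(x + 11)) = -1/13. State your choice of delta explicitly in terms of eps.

delta = min(13/2, (169/132)eps)

Fix eps > 0. We want delta > 0 with 0 < |x − 2| < delta ⇒ |(5x - 11)/(x + 11) + 1/13| < eps.
Combining over a common denominator, (5x - 11)/(x + 11) + 1/13 = [(5x - 11)·13 − (-1)·(x + 11)] / [13·(x + 11)] = 66(x − 2) / (13(x + 11)).
So |(5x - 11)/(x + 11) + 1/13| = 66|x − 2| / (13·|x + 11|).
Require delta ≤ 13/2, so |x + 11| ≥ |13| − |x − 2| > 13 − 13/2 = 13/2.
Hence |(5x - 11)/(x + 11) + 1/13| < 66|x − 2|/(13·(13/2)) = (132/169)|x − 2|, which is < eps once |x − 2| < (169/132)eps.
Take delta = min(13/2, (169/132)eps). Then 0 < |x − 2| < delta forces both bounds, so |(5x - 11)/(x + 11) + 1/13| < eps.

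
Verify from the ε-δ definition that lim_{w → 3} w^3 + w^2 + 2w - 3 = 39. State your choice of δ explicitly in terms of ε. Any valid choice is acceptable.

Let ε > 0. We want δ > 0 such that 0 < |w − 3| < δ implies |(w^3 + w^2 + 2w - 3) − 39| < ε.
(w^3 + w^2 + 2w - 3) − 39 = w^3 + w^2 + 2w - 42 = (w − 3)(w^2 + 4w + 14).
So |(w^3 + w^2 + 2w - 3) − 39| = |w − 3|·|w^2 + 4w + 14|.
Assume first that |w − 3| < 1, so |w| < 4. Then |w^2 + 4w + 14| ≤ 4^2 + 4·4 + 14 = 46.
Hence |(w^3 + w^2 + 2w - 3) − 39| ≤ 46|w − 3| < ε provided |w − 3| < ε/46.
Take δ = min(1, ε/46). Then 0 < |w − 3| < δ gives both |w − 3| < 1 and |w − 3| < ε/46, so |(w^3 + w^2 + 2w - 3) − 39| < ε.

δ = min(1, ε/46)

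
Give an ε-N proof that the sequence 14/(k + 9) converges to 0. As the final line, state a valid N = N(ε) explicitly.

N = 14/ε

Let ε > 0. For k ≥ 1, |14/(k + 9) − 0| = 14/(k + 9) ≤ 14/k.
We need 14/k < ε, i.e. k > 14/ε.
Take N = 14/ε. If k > N then |14/(k + 9)| ≤ 14/k < ε.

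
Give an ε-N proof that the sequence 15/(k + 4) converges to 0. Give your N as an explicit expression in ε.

N = 15/ε

Let ε > 0 be given. For k ≥ 1, |15/(k + 4) − 0| = 15/(k + 4) ≤ 15/k.
We need 15/k < ε, i.e. k > 15/ε.
Take N = 15/ε. If k > N then |15/(k + 4)| ≤ 15/k < ε.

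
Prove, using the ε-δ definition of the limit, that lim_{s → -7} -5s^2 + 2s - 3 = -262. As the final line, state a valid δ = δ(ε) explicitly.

Suppose ε > 0. We want δ > 0 such that 0 < |s + 7| < δ implies |(-5s^2 + 2s - 3) + 262| < ε.
(-5s^2 + 2s - 3) + 262 = -5s^2 + 2s + 259 = (s + 7)(-5s + 37).
So |(-5s^2 + 2s - 3) + 262| = |s + 7|·|-5s + 37|.
Assume first that |s + 7| < 2, so |s| < 9. Then |-5s + 37| ≤ 5·9 + 37 = 82.
Hence |(-5s^2 + 2s - 3) + 262| ≤ 82|s + 7| < ε provided |s + 7| < ε/82.
Take δ = min(2, ε/82). Then 0 < |s + 7| < δ gives both |s + 7| < 2 and |s + 7| < ε/82, so |(-5s^2 + 2s - 3) + 262| < ε.

δ = min(2, ε/82)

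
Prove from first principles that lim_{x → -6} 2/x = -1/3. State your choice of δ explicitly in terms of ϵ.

Suppose ϵ > 0. We seek δ > 0 such that 0 < |x + 6| < δ implies |2/x + 1/3| < ϵ.
|2/x + 1/3| = 2·|-6 − x|/(6·|x|) = 2|x + 6|/(6|x|).
Require δ ≤ 3 so that |x| > 6 − 3 = 3, hence 6|x| > 18.
Then |2/x + 1/3| < 2|x + 6|/18, which is < ϵ when |x + 6| < 9ϵ.
Take δ = min(3, 9ϵ). Then 0 < |x + 6| < δ gives both |x + 6| < 3 and |x + 6| < 9ϵ, so |2/x + 1/3| < ϵ.

δ = min(3, 9ϵ)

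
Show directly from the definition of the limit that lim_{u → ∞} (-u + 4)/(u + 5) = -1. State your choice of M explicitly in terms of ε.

Let ε > 0 be given. We seek M > 0 such that u > M implies |(-u + 4)/(u + 5) + 1| < ε.
(-u + 4)/(u + 5) + 1 = ((-u + 4) − (-1)(u + 5)) / ((u + 5)) = 9/((u + 5)).
For u > 0 we have u + 5 > u, so |(-u + 4)/(u + 5) + 1| = 9/((u + 5)) < 9/(u) = 9/u.
Thus |(-u + 4)/(u + 5) + 1| < ε whenever u > 9/ε.
Take M = 9/ε. If u > M then |(-u + 4)/(u + 5) + 1| < 9/u < ε.

M = 9/ε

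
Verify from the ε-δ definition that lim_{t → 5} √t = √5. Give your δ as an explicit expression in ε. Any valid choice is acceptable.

δ = min(5, √5·ε)

Let ε > 0. We want δ > 0 such that 0 < |t − 5| < δ implies |√t − √5| < ε.
Rationalise: √t − √5 = (t − 5)/(√t + √5), so |√t − √5| = |t − 5|/(√t + √5).
Restrict δ ≤ 5 so that |t − 5| < 5 forces t > 0, and then √t + √5 > √5.
Hence |√t − √5| < |t − 5|/√5, which is < ε once |t − 5| < √5·ε.
Take δ = min(5, √5·ε). If 0 < |t − 5| < δ then t > 0 and |√t − √5| < |t − 5|/√5 < ε.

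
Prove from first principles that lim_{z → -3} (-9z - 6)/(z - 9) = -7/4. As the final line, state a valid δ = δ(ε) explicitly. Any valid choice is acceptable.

Let ε > 0. We want δ > 0 with 0 < |z + 3| < δ ⇒ |(-9z - 6)/(z - 9) + 7/4| < ε.
Combining over a common denominator, (-9z - 6)/(z - 9) + 7/4 = [(-9z - 6)·(-12) − 21·(z - 9)] / [(-12)·(z - 9)] = 87(z + 3) / ((-12)(z - 9)).
So |(-9z - 6)/(z - 9) + 7/4| = 87|z + 3| / (12·|z − 9|).
Restrict δ ≤ 6. Then |z + 3| < 6 gives |z − 9| = |(z + 3) + (-12)| ≥ 12 − 6 = 6.
Hence |(-9z - 6)/(z - 9) + 7/4| < 87|z + 3|/(12·6) = (29/24)|z + 3|, which is < ε once |z + 3| < (24/29)ε.
Take δ = min(6, (24/29)ε). Then 0 < |z + 3| < δ forces both bounds, so |(-9z - 6)/(z - 9) + 7/4| < ε.

δ = min(6, (24/29)ε)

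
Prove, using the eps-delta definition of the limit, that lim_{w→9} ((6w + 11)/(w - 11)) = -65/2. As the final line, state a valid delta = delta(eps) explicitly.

delta = min(1, (2/77)eps)

Let eps > 0. We want delta > 0 with 0 < |w − 9| < delta ⇒ |(6w + 11)/(w - 11) + 65/2| < eps.
Combining over a common denominator, (6w + 11)/(w - 11) + 65/2 = [(6w + 11)·(-2) − 65·(w - 11)] / [(-2)·(w - 11)] = -77(w − 9) / ((-2)(w - 11)).
So |(6w + 11)/(w - 11) + 65/2| = 77|w − 9| / (2·|w − 11|).
Restrict delta ≤ 1. Then |w − 9| < 1 gives |w − 11| = |(w − 9) + (-2)| ≥ 2 − 1 = 1.
Hence |(6w + 11)/(w - 11) + 65/2| < 77|w − 9|/(2·1) = (77/2)|w − 9|, which is < eps once |w − 9| < (2/77)eps.
Take delta = min(1, (2/77)eps). Then 0 < |w − 9| < delta forces both bounds, so |(6w + 11)/(w - 11) + 65/2| < eps.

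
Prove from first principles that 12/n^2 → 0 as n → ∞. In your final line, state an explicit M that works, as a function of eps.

M = (12/eps)^{1/2}

Let eps > 0. For n ≥ 1, |12/n^2 − 0| = 12/n^2.
12/n^2 < eps ⇔ n^2 > 12/eps ⇔ n > (12/eps)^{1/2}.
Take M = (12/eps)^{1/2}. Then n > M implies 12/n^2 < eps.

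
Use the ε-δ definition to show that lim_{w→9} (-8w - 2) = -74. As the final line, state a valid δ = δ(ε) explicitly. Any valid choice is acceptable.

Let ε > 0. We need δ > 0 so that 0 < |w − 9| < δ implies |(-8w - 2) + 74| < ε.
|(-8w - 2) + 74| = |-8w + 72| = 8|w − 9|.
So 8|w − 9| < ε exactly when |w − 9| < ε/8.
Take δ = ε/8. If 0 < |w − 9| < δ then |(-8w - 2) + 74| = 8|w − 9| < 8·(ε/8) = ε.

δ = ε/8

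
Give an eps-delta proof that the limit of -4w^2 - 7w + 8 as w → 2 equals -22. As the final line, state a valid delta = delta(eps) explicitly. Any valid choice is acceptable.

delta = min(1, eps/27)

Let eps > 0. We want delta > 0 such that 0 < |w − 2| < delta implies |(-4w^2 - 7w + 8) + 22| < eps.
(-4w^2 - 7w + 8) + 22 = -4w^2 - 7w + 30 = (w − 2)(-4w - 15).
So |(-4w^2 - 7w + 8) + 22| = |w − 2|·|-4w - 15|.
Assume first that |w − 2| < 1, so |w| < 3. Then |-4w - 15| ≤ 4·3 + 15 = 27.
Hence |(-4w^2 - 7w + 8) + 22| ≤ 27|w − 2| < eps provided |w − 2| < eps/27.
Take delta = min(1, eps/27). Then 0 < |w − 2| < delta gives both |w − 2| < 1 and |w − 2| < eps/27, so |(-4w^2 - 7w + 8) + 22| < eps.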